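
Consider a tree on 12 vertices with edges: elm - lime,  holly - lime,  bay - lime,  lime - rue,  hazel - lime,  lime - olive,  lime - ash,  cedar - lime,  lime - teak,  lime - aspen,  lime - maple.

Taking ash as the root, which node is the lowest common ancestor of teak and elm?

Ancestors of teak (toward the root): teak, lime, ash.
Ancestors of elm: elm, lime, ash.
The deepest node appearing in both lists is lime.

lime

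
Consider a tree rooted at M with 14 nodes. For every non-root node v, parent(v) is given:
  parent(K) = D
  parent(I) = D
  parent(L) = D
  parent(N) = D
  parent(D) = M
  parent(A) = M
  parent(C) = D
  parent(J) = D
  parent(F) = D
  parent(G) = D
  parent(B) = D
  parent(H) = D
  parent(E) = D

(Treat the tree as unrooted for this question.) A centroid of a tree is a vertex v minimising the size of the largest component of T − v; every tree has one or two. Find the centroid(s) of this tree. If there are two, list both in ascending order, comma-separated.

D

If D is removed the pieces have sizes 2, 1, 1, 1, 1, 1, 1, 1, 1, 1, 1, 1, all ≤ ⌊14/2⌋ = 7.
No neighbour of D does as well, so D is the unique centroid.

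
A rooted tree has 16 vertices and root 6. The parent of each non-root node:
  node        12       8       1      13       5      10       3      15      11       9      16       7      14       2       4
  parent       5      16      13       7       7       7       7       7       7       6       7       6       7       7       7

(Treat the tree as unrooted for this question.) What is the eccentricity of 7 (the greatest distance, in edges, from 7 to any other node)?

2

The node farthest from 7 is 1 (12, 8, 9 also at distance 2), via 7-13-1 — 2 edges.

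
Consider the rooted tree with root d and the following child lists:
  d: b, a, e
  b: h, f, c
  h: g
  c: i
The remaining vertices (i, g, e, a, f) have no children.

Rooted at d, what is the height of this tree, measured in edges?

3

g sits deepest: d – b – h – g — 3 edges from the root.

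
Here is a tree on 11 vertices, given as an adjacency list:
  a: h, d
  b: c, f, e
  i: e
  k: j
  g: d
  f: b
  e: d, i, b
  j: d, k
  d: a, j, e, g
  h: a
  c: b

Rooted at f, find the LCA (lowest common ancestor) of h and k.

Ancestors of h (toward the root): h, a, d, e, b, f.
Ancestors of k: k, j, d, e, b, f.
The deepest node appearing in both lists is d.

d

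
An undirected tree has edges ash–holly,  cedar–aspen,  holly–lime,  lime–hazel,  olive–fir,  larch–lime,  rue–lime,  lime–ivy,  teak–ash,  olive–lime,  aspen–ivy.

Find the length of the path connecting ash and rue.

ash - holly - lime - rue: 3 edges.

3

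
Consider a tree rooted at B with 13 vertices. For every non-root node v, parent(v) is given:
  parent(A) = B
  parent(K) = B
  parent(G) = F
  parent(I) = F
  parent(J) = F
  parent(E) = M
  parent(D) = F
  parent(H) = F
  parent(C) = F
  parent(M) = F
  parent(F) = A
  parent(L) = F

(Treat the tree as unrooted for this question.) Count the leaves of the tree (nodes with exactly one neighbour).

Exactly 9 nodes have a single neighbour: C, D, E, G, H, I, J, K, L.

9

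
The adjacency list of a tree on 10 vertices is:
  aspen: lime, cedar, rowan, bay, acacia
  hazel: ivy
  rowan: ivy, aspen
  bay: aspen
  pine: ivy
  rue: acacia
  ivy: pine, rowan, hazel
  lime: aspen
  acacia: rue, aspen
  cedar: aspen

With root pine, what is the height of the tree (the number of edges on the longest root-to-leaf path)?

5

The longest root-to-leaf path is pine-ivy-rowan-aspen-acacia-rue (5 edges).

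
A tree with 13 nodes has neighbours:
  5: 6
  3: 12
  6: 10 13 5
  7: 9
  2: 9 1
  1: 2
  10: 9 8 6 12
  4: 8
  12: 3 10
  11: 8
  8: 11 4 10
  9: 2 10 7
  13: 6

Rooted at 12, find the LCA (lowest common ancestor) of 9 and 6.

Path 9→root: 9 10 12; path 6→root: 6 10 12.
First common node: 10.

10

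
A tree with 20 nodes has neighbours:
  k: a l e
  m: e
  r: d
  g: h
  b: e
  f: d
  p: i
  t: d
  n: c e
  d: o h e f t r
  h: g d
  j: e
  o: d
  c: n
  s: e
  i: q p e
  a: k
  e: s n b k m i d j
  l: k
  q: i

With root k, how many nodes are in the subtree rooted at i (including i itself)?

3

The subtree rooted at i contains: i, q, p — 3 nodes.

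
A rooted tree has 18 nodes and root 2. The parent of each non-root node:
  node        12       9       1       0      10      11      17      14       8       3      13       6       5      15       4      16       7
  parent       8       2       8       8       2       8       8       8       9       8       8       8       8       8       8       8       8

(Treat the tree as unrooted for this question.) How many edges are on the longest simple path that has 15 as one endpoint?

4

Distances from 15 peak at 4, attained at 10.
15 – 8 – 9 – 2 – 10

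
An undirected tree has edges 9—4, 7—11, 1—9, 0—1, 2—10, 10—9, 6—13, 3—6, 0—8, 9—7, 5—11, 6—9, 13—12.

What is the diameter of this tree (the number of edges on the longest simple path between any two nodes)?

BFS from 8 reaches 12 last, at distance 6; BFS from 12 confirms no node is farther.
Path: 8 – 0 – 1 – 9 – 6 – 13 – 12.

6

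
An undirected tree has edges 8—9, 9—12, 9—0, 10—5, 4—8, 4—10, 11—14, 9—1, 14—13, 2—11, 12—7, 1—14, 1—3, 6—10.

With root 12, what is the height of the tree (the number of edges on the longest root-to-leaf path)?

5

The longest root-to-leaf path is 12 – 9 – 1 – 14 – 11 – 2 (5 edges).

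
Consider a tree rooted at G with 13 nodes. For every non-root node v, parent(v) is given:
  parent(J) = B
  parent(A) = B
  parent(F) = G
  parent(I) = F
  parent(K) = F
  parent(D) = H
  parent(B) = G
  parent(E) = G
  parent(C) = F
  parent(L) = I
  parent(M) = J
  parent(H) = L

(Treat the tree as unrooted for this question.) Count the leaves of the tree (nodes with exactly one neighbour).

6

Exactly 6 nodes have a single neighbour: A, C, D, E, K, M.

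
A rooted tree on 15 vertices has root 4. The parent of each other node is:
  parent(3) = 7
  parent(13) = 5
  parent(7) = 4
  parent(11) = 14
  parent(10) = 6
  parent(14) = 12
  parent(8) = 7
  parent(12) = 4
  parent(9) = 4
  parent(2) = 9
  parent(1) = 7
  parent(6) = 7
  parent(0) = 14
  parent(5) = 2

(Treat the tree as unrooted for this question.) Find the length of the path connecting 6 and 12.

Walking from 6: 6 – 7 – 4 – 12. Length 3.

3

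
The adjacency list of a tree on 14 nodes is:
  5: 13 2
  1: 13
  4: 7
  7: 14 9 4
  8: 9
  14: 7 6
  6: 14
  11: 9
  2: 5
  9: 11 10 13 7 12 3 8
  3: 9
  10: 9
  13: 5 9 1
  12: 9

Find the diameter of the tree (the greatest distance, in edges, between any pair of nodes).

A longest path is 2 – 5 – 13 – 9 – 7 – 14 – 6, with 6 edges.

6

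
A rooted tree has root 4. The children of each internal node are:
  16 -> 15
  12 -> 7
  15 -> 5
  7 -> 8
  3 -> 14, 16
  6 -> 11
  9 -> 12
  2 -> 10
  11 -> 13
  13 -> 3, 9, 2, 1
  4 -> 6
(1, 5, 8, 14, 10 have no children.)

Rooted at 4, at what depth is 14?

5

Path from 4 to 14: 4 – 6 – 11 – 13 – 3 – 14, which has 5 edges.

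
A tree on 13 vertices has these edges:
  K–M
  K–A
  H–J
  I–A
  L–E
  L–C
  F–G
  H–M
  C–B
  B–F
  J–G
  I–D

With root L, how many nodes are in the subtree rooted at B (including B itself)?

10

Descendants of B (including itself): B, F, G, J, H, M, K, A, I, D. That's 10.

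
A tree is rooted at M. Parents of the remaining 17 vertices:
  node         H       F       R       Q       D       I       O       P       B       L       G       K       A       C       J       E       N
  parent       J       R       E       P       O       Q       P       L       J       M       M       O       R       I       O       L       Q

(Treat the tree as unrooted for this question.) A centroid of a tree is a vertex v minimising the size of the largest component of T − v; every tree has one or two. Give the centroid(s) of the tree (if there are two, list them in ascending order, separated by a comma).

If P is removed the pieces have sizes 7, 6, 4, all ≤ ⌊18/2⌋ = 9.
No neighbour of P does as well, so P is the unique centroid.

P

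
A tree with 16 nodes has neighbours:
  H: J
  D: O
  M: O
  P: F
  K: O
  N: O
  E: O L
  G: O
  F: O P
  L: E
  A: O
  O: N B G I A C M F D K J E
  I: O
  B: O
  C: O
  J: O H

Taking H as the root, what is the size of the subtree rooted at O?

14

Descendants of O (including itself): O, C, F, B, E, K, N, I, D, A, G, M, P, L. That's 14.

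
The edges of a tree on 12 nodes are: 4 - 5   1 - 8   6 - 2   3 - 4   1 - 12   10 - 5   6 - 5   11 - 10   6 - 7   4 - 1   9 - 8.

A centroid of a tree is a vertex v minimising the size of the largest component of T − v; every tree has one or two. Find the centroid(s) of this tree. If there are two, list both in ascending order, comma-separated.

4, 5

If 4 is removed the pieces have sizes 6, 4, 1, all ≤ ⌊12/2⌋ = 6.
5 is adjacent to 4 and is also a centroid (the largest component after removing it is likewise 6).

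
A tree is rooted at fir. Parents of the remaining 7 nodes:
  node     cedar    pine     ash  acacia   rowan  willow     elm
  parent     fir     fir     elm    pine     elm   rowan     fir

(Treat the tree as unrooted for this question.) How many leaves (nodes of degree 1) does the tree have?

4

The leaves are acacia, ash, cedar, willow.
That is 4 leaves.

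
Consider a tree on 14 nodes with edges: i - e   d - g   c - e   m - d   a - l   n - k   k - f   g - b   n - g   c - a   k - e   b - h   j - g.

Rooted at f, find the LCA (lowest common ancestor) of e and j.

k

Ancestors of e (toward the root): e, k, f.
Ancestors of j: j, g, n, k, f.
The deepest node appearing in both lists is k.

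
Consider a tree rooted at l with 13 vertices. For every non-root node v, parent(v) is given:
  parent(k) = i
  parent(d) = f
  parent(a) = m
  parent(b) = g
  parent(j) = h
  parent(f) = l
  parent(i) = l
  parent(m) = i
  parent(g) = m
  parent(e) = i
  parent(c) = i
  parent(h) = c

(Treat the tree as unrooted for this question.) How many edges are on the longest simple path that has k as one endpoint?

Distances from k peak at 4, attained at b (d, j also at distance 4).
k-i-m-g-b

4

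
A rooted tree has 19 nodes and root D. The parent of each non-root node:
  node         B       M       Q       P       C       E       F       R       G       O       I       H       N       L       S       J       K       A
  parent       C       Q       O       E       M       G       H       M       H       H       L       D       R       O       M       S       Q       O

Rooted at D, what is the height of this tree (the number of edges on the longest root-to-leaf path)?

6

The longest root-to-leaf path is D–H–O–Q–M–S–J (6 edges).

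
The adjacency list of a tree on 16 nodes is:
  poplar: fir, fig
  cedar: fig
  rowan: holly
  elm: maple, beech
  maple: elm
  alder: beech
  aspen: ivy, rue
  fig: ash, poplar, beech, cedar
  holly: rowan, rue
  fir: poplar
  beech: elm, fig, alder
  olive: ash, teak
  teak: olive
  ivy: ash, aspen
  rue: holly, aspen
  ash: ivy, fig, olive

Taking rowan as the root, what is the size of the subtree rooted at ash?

11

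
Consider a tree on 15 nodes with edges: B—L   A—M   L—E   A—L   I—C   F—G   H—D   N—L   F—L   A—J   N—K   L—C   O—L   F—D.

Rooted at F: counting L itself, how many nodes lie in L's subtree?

11

Descendants of L (including itself): L, A, C, E, N, O, B, J, M, I, K. That's 11.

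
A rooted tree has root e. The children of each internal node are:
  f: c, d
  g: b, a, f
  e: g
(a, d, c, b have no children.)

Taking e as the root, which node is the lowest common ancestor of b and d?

Path b→root: b g e; path d→root: d f g e.
First common node: g.

g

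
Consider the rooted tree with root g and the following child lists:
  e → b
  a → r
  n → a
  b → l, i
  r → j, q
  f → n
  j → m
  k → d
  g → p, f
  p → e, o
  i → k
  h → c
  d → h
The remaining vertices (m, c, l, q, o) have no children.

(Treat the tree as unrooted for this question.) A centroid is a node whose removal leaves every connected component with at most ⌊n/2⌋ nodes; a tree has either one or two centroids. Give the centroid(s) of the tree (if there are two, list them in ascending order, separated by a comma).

Removing p splits the tree into components of sizes 8, 8, 1; the largest is 8 ≤ ⌊18/2⌋ = 9.
Every other node leaves some component of size > 9, so the centroid is unique.

p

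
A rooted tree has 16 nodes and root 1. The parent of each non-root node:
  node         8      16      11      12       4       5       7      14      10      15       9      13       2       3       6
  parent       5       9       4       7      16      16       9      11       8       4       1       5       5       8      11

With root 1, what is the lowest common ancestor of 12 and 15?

9

Ancestors of 12 (toward the root): 12, 7, 9, 1.
Ancestors of 15: 15, 4, 16, 9, 1.
The deepest node appearing in both lists is 9.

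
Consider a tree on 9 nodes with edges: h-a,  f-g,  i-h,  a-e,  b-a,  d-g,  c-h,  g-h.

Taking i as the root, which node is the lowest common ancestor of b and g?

h

Ancestors of b (toward the root): b, a, h, i.
Ancestors of g: g, h, i.
The deepest node appearing in both lists is h.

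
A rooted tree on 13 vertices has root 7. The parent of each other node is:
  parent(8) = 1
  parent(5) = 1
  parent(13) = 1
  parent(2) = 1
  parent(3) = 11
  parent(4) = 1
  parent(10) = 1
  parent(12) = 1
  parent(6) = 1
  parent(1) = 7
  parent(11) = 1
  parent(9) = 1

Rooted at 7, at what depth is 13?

Path from 7 to 13: 7 – 1 – 13, which has 2 edges.

2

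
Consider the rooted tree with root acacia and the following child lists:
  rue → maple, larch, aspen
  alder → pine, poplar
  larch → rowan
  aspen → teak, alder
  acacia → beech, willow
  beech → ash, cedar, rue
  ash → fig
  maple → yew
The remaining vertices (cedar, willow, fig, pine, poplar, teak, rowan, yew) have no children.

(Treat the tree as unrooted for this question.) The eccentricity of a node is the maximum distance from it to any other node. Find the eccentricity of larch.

The node farthest from larch is poplar (pine, willow, fig also at distance 4), via larch–rue–aspen–alder–poplar — 4 edges.

4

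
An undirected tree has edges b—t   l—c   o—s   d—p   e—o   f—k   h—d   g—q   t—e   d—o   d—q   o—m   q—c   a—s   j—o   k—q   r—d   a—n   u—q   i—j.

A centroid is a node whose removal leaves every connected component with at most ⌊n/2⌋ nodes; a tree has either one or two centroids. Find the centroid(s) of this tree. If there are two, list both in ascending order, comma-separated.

Removing d splits the tree into components of sizes 10, 7, 1, 1, 1; the largest is 10 ≤ ⌊21/2⌋ = 10.
Every other node leaves some component of size > 10, so the centroid is unique.

d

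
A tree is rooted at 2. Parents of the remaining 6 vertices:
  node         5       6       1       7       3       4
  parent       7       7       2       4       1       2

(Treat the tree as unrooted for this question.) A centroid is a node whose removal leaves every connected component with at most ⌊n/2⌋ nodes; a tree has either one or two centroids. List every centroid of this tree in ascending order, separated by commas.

If 4 is removed the pieces have sizes 3, 3, all ≤ ⌊7/2⌋ = 3.
Every other node leaves some component of size > 3, so the centroid is unique.

4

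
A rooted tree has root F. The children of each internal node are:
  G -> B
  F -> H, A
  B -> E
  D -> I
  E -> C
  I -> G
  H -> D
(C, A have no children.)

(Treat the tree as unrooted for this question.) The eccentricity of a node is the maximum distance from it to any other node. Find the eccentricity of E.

A farthest node from E is A.
The path E – B – G – I – D – H – F – A has 7 edges.

7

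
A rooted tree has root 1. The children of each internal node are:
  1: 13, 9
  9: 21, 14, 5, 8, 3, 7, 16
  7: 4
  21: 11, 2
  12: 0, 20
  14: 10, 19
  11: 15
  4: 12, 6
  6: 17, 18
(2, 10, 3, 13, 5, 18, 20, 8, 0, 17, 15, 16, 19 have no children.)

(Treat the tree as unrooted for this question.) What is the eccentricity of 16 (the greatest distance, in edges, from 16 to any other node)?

5

A farthest node from 16 is 18 (0, 20, 17 also at distance 5).
The path 16-9-7-4-6-18 has 5 edges.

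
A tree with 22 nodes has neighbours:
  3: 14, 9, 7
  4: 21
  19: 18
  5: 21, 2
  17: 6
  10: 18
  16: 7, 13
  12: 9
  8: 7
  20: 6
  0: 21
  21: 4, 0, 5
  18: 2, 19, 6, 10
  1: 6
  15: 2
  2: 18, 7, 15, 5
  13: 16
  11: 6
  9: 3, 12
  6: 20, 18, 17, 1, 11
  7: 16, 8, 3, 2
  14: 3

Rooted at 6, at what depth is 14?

5

6 – 18 – 2 – 7 – 3 – 14 — 5 edges.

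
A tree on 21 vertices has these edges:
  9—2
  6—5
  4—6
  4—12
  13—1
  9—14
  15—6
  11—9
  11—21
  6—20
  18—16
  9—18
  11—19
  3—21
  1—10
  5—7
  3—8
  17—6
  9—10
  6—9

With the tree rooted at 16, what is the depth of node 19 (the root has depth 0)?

Climbing from 19 to the root: 19 → 11 → 9 → 18 → 16. That's 4 steps.

4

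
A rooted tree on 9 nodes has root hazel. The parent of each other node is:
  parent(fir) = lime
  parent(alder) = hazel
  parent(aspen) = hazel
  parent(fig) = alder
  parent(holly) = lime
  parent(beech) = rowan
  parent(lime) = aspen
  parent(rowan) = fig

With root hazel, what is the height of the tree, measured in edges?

4

beech sits deepest: hazel – alder – fig – rowan – beech — 4 edges from the root.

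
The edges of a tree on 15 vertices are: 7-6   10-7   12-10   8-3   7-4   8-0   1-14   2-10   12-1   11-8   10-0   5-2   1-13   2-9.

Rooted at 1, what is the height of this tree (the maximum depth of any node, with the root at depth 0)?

A deepest node is 3, reached by 1-12-10-0-8-3.
That path has 5 edges, so the height is 5.

5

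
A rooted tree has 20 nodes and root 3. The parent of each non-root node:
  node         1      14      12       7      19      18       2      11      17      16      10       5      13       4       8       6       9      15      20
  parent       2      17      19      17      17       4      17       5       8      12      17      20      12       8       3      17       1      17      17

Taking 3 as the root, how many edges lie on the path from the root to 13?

5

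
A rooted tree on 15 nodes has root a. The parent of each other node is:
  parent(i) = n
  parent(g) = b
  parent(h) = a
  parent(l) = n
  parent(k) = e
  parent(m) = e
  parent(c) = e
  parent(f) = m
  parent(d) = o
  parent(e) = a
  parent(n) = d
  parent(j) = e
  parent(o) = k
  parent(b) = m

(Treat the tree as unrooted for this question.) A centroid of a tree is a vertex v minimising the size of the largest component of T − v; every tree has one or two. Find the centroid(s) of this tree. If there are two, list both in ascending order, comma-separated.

Removing e splits the tree into components of sizes 6, 4, 2, 1, 1; the largest is 6 ≤ ⌊15/2⌋ = 7.
No neighbour of e does as well, so e is the unique centroid.

e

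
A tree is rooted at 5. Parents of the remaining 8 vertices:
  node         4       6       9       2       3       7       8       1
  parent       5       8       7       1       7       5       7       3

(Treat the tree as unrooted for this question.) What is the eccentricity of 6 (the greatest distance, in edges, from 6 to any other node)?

The node farthest from 6 is 2, via 6-8-7-3-1-2 — 5 edges.

5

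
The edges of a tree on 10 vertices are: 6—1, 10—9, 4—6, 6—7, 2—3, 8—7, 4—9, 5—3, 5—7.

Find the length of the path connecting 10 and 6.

3

Walking from 10: 10 – 9 – 4 – 6. Length 3.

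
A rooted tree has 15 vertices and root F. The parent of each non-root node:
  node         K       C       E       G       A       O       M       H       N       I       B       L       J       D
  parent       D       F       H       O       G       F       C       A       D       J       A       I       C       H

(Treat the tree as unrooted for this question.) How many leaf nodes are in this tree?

6

Exactly 6 nodes have a single neighbour: B, E, K, L, M, N.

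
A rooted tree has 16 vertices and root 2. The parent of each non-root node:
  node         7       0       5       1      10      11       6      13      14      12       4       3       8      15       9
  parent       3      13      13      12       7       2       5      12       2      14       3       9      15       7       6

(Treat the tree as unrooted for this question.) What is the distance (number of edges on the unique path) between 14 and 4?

7

The path is 14 – 12 – 13 – 5 – 6 – 9 – 3 – 4, which has 7 edges.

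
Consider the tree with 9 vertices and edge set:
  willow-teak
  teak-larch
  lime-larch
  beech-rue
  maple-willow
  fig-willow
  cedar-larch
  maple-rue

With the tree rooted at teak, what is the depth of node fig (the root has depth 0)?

2

Path from teak to fig: teak → willow → fig, which has 2 edges.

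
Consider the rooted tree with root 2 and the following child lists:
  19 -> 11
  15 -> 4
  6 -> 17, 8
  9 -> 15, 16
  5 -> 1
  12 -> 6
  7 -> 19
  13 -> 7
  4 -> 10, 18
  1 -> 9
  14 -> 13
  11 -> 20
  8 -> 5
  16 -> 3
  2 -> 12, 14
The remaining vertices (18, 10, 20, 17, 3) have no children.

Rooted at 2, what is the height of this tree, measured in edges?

A deepest node is 18, reached by 2–12–6–8–5–1–9–15–4–18.
That path has 9 edges, so the height is 9.

9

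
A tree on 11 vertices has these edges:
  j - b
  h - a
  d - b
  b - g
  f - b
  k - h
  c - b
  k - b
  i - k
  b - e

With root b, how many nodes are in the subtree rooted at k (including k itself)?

4

k's subtree: {k, i, h, a}, size 4.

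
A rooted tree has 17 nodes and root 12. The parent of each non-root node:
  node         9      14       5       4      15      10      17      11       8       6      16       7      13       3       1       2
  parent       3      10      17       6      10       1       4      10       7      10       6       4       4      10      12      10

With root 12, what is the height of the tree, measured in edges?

6

A deepest node is 8, reached by 12-1-10-6-4-7-8.
That path has 6 edges, so the height is 6.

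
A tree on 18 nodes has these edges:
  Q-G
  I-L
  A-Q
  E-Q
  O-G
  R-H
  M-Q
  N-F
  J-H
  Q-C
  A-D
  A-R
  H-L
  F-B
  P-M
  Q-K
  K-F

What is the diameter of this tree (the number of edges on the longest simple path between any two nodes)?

8

A longest path is B–F–K–Q–A–R–H–L–I, with 8 edges.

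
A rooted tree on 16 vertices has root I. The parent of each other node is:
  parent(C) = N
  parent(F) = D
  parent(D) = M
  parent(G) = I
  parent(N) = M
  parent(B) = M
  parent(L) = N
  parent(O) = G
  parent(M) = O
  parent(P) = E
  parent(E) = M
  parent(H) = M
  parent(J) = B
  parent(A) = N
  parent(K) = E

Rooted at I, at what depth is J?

5

I → G → O → M → B → J — 5 edges.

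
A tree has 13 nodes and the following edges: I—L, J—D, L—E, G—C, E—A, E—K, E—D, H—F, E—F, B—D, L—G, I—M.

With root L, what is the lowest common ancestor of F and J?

Ancestors of F (toward the root): F, E, L.
Ancestors of J: J, D, E, L.
The deepest node appearing in both lists is E.

E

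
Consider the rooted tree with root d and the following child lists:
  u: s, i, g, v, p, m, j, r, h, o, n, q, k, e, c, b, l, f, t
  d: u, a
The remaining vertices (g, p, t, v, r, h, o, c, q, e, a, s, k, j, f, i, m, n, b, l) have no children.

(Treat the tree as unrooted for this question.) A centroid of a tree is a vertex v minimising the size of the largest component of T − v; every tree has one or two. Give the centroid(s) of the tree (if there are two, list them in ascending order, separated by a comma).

u

Removing u splits the tree into components of sizes 2, 1, 1, 1, 1, 1, 1, 1, 1, 1, 1, 1, 1, 1, 1, 1, 1, 1, 1, 1; the largest is 2 ≤ ⌊22/2⌋ = 11.
Every other node leaves some component of size > 11, so the centroid is unique.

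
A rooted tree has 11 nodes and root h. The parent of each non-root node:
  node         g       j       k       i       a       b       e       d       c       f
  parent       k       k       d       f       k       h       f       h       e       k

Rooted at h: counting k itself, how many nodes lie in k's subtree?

8

Descendants of k (including itself): k, g, f, j, a, e, i, c. That's 8.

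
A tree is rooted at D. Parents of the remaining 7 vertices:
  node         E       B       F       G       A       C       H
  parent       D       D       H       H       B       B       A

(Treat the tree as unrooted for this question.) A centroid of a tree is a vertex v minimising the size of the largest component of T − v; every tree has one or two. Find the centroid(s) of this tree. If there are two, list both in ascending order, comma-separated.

A, B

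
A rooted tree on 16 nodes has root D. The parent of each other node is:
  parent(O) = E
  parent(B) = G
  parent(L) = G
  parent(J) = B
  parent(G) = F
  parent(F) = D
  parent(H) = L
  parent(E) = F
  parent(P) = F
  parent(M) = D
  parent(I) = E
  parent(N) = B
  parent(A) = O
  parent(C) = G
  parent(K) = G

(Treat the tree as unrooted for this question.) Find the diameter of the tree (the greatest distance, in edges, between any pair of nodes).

A longest path is A–O–E–F–G–B–N, with 6 edges.

6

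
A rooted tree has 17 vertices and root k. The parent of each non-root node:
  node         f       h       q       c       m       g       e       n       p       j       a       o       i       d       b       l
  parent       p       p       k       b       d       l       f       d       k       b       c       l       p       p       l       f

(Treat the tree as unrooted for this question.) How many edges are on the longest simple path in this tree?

BFS from a reaches q last, at distance 7; BFS from q confirms no node is farther.
Path: a-c-b-l-f-p-k-q.

7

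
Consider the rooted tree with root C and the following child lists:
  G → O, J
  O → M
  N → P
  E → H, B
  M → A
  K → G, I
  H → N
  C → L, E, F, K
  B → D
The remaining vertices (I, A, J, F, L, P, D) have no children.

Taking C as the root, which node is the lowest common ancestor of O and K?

K

Path O→root: O G K C; path K→root: K C.
First common node: K.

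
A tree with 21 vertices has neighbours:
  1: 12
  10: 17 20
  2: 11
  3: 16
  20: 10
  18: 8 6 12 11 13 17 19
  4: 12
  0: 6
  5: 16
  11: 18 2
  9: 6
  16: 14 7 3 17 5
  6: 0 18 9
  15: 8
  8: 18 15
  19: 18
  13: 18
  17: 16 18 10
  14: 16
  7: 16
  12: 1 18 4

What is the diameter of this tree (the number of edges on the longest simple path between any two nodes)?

5

BFS from 14 reaches 9 last, at distance 5; BFS from 9 confirms no node is farther.
Path: 14 - 16 - 17 - 18 - 6 - 9.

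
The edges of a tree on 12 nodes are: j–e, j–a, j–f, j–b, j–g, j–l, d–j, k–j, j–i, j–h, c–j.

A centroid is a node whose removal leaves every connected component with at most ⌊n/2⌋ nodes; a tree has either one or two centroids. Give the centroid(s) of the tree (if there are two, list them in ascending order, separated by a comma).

j

Removing j splits the tree into components of sizes 1, 1, 1, 1, 1, 1, 1, 1, 1, 1, 1; the largest is 1 ≤ ⌊12/2⌋ = 6.
No neighbour of j does as well, so j is the unique centroid.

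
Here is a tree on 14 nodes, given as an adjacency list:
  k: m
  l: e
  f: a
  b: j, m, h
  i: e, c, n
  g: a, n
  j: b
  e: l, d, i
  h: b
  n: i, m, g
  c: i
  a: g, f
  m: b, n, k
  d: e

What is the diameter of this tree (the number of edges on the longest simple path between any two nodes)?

6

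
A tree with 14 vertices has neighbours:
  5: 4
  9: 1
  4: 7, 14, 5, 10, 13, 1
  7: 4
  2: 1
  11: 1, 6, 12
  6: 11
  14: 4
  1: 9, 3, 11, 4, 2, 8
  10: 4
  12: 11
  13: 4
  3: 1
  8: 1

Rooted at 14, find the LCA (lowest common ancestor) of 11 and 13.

4

Ancestors of 11 (toward the root): 11, 1, 4, 14.
Ancestors of 13: 13, 4, 14.
The deepest node appearing in both lists is 4.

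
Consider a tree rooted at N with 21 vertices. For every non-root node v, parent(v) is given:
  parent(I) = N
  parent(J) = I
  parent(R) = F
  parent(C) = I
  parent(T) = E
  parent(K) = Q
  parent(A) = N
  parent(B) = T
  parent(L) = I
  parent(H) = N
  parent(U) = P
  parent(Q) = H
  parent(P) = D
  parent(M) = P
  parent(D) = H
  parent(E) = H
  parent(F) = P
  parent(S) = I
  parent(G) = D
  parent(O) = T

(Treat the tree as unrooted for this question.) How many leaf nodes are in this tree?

12

The leaves are A, B, C, G, J, K, L, M, O, R, S, U.
That is 12 leaves.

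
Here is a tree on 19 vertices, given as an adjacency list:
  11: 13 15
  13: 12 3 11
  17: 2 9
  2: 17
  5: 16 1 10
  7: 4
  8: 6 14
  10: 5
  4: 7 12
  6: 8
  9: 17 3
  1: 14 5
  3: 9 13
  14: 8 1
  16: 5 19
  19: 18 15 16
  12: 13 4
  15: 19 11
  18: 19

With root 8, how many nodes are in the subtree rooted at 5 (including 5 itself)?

Descendants of 5 (including itself): 5, 16, 10, 19, 15, 18, 11, 13, 3, 12, 9, 4, 17, 7, 2. That's 15.

15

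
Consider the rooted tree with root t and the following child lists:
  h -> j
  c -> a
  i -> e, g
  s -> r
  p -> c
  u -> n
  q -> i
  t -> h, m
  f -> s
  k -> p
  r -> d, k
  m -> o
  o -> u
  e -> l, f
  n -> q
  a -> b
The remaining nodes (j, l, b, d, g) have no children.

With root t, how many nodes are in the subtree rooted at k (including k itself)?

5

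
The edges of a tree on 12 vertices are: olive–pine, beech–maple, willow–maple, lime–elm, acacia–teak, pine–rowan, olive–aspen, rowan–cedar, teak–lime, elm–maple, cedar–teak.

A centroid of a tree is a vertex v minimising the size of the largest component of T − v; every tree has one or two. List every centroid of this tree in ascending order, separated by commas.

teak

If teak is removed the pieces have sizes 5, 5, 1, all ≤ ⌊12/2⌋ = 6.
No neighbour of teak does as well, so teak is the unique centroid.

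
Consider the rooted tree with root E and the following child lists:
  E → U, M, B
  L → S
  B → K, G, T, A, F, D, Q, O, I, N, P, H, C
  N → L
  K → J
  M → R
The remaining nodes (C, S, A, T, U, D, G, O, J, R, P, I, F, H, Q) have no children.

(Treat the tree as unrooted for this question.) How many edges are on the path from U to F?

3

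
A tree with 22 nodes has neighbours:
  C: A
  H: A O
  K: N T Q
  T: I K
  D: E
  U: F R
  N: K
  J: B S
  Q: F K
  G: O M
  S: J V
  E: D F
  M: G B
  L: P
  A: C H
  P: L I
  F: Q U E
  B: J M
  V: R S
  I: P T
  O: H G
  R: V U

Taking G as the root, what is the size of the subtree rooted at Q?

7

Q's subtree: {Q, K, N, T, I, P, L}, size 7.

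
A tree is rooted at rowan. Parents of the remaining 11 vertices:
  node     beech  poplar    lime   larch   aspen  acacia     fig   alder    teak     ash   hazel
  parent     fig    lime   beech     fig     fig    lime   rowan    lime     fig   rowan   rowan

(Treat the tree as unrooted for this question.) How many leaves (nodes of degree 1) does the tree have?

8

Exactly 8 nodes have a single neighbour: acacia, alder, ash, aspen, hazel, larch, poplar, teak.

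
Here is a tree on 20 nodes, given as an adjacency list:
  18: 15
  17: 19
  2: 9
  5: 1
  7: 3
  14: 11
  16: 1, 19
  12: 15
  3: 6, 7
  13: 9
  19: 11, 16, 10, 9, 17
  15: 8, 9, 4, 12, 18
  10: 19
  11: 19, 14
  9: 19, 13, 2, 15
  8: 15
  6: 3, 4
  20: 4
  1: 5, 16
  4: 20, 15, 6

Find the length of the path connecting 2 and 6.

4

2–9–15–4–6: 4 edges.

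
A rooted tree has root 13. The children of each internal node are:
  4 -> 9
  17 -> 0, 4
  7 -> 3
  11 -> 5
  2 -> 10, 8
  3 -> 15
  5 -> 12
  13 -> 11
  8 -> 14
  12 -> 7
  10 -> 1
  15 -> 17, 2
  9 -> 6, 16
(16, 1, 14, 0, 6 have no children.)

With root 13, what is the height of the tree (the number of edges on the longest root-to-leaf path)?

The longest root-to-leaf path is 13-11-5-12-7-3-15-17-4-9-6 (10 edges).

10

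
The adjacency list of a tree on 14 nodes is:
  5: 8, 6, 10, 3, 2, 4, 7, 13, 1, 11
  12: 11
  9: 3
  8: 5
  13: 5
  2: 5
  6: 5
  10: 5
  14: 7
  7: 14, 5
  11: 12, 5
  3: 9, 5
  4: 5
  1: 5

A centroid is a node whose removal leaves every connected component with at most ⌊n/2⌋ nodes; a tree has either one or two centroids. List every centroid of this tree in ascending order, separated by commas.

5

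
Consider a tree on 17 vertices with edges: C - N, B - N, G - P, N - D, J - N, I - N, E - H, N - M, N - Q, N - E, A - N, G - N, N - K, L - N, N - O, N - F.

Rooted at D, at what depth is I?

2

D – N – I — 2 edges.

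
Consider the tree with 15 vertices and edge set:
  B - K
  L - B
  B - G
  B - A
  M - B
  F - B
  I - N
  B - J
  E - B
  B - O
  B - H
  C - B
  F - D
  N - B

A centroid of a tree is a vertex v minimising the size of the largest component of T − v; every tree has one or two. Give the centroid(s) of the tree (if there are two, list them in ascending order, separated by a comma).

B

If B is removed the pieces have sizes 2, 2, 1, 1, 1, 1, 1, 1, 1, 1, 1, 1, all ≤ ⌊15/2⌋ = 7.
Every other node leaves some component of size > 7, so the centroid is unique.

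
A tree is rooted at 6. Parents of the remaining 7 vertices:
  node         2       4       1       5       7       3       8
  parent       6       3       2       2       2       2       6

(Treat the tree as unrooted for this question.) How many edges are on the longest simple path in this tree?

BFS from 8 reaches 4 last, at distance 4; BFS from 4 confirms no node is farther.
Path: 8-6-2-3-4.

4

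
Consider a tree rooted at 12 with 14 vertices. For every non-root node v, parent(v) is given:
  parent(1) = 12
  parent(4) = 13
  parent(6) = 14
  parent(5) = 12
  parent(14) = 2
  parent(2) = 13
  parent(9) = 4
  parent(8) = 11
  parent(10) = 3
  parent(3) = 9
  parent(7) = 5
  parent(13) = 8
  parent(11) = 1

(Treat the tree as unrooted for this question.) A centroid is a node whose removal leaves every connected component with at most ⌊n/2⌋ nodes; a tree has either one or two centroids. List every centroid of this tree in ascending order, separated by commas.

Removing 13 splits the tree into components of sizes 6, 4, 3; the largest is 6 ≤ ⌊14/2⌋ = 7.
No neighbour of 13 does as well, so 13 is the unique centroid.

13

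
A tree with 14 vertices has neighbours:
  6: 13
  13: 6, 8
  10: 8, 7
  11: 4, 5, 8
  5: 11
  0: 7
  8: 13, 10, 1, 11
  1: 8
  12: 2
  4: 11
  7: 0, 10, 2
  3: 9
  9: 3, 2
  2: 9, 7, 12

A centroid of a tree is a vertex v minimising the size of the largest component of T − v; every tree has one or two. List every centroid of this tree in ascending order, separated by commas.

8, 10

If 10 is removed the pieces have sizes 7, 6, all ≤ ⌊14/2⌋ = 7.
Its neighbour 8 also leaves a largest component of size 7, so both are centroids.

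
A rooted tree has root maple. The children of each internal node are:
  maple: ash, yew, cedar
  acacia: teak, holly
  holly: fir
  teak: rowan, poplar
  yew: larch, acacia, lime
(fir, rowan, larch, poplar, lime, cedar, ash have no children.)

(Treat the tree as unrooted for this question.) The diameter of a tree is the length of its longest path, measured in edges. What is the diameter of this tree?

Starting from cedar, a farthest node is rowan at distance 5.
One longest path: cedar-maple-yew-acacia-teak-rowan.
So the diameter is 5.

5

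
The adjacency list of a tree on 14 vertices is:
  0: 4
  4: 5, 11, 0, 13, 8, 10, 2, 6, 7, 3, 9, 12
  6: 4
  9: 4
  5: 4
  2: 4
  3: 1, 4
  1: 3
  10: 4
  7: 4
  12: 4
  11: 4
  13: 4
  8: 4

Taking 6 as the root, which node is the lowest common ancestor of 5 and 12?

4

Path 5→root: 5 4 6; path 12→root: 12 4 6.
First common node: 4.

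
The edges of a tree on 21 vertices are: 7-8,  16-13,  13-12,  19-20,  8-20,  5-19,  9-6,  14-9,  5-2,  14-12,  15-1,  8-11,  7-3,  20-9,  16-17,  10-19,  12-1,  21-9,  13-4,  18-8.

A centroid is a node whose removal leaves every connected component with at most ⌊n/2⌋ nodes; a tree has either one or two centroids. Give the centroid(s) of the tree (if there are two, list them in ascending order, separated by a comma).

9

If 9 is removed the pieces have sizes 10, 8, 1, 1, all ≤ ⌊21/2⌋ = 10.
Every other node leaves some component of size > 10, so the centroid is unique.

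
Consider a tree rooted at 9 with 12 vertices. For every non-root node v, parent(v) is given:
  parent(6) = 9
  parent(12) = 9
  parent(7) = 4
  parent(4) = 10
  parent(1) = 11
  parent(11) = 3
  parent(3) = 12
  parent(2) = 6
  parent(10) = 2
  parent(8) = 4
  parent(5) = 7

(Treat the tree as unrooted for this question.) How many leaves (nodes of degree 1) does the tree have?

Exactly 3 nodes have a single neighbour: 1, 5, 8.

3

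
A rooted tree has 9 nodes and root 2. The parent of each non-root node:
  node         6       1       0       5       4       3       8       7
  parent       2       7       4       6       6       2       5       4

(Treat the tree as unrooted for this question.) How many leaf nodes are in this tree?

4

The leaves are 0, 1, 3, 8.
That is 4 leaves.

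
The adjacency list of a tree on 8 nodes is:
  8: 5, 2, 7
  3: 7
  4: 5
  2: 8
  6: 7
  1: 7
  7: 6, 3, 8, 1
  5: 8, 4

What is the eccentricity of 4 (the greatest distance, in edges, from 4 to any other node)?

4

A farthest node from 4 is 3 (6, 1 also at distance 4).
The path 4 – 5 – 8 – 7 – 3 has 4 edges.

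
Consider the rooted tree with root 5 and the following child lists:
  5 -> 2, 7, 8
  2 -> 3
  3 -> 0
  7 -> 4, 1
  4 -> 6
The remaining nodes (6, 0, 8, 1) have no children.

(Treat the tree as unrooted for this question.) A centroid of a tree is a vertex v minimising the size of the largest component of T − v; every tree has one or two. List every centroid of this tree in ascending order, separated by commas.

Removing 5 splits the tree into components of sizes 4, 3, 1; the largest is 4 ≤ ⌊9/2⌋ = 4.
Every other node leaves some component of size > 4, so the centroid is unique.

5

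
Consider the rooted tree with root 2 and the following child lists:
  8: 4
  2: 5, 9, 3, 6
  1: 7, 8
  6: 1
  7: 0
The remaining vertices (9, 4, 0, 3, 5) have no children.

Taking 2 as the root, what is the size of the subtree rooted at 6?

Descendants of 6 (including itself): 6, 1, 7, 8, 0, 4. That's 6.

6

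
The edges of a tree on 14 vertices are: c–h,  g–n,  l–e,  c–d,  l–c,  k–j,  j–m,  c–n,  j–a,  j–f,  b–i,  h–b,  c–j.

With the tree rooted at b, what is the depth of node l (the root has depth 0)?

3

Climbing from l to the root: l – c – h – b. That's 3 steps.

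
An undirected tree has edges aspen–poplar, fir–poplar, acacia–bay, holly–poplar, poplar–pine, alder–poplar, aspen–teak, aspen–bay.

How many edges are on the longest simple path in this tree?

Starting from acacia, a farthest node is pine at distance 4.
One longest path: acacia-bay-aspen-poplar-pine.
So the diameter is 4.

4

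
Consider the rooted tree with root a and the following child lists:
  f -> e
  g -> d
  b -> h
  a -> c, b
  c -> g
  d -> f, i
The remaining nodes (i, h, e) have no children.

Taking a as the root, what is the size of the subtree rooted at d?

The subtree rooted at d contains: d, i, f, e — 4 nodes.

4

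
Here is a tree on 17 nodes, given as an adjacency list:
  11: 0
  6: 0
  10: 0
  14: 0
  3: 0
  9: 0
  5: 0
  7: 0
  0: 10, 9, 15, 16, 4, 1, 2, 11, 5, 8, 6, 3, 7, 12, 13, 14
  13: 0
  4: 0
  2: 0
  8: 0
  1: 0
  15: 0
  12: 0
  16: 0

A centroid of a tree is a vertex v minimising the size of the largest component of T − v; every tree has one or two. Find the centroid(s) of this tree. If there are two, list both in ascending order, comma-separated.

Removing 0 splits the tree into components of sizes 1, 1, 1, 1, 1, 1, 1, 1, 1, 1, 1, 1, 1, 1, 1, 1; the largest is 1 ≤ ⌊17/2⌋ = 8.
No neighbour of 0 does as well, so 0 is the unique centroid.

0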